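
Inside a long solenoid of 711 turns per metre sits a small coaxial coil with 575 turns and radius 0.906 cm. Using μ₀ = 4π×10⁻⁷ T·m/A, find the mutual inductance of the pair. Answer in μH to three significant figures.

M ≈ 132 μH

The outer solenoid produces a uniform field B₁ = μ₀n₁I₁ across the inner coil,
so the flux linkage is N₂Φ = N₂B₁A₂ = μ₀n₁N₂A₂·I₁, giving M = μ₀n₁N₂A₂.
A₂ = πr² = π(9.060×10^-3 m)² = 2.579×10^-4 m².
M = (4π×10⁻⁷)(711)(575)(2.579×10^-4) = 1.3248×10^-4 H.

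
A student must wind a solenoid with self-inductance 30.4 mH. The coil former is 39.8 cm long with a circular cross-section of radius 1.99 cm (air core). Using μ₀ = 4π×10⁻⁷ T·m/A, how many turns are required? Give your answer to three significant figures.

N ≈ 2780 turns

A = πr² = π(1.990×10^-2 m)² = 1.244×10^-3 m².
From L = μ₀N²A/ℓ, N = √(Lℓ / (μ₀A)).
N = √[(3.040×10^-2)(0.398) / ((4π×10⁻⁷)×1.244×10^-3)] = √(7.739×10^6) ≈ 2781.9.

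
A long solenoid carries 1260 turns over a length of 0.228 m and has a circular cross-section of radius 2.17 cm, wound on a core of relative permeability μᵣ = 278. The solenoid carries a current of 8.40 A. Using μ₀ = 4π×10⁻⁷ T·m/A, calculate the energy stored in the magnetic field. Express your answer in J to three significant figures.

A = πr² = π(2.170×10^-2 m)² = 1.479×10^-3 m².
L = μ₀μᵣN²A/ℓ = (4π×10⁻⁷)(278)(1260)²(1.479×10^-3)/(0.228) = 3.599 H.
U = ½LI² = ½(3.599)(8.40)² = 127 J.

U ≈ 127 J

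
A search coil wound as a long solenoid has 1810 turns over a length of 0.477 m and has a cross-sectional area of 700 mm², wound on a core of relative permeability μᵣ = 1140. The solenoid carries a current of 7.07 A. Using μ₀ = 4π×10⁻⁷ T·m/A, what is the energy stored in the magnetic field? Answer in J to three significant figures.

U ≈ 172 J

A = 700 mm² = 7.000×10^-4 m².
L = μ₀μᵣN²A/ℓ = (4π×10⁻⁷)(1140)(1810)²(7.000×10^-4)/(0.477) = 6.887 H.
U = ½LI² = ½(6.887)(7.07)² = 172.1 J.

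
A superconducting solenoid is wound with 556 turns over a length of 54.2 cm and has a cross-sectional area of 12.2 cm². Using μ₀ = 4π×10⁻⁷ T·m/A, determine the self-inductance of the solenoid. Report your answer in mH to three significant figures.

A = 12.2 cm² = 1.220×10^-3 m².
For a long solenoid, L = μ₀N²A/ℓ.
L = (4π×10⁻⁷)(556)²(1.220×10^-3)/(0.542 m) = 8.744×10^-4 H.

L ≈ 0.874 mH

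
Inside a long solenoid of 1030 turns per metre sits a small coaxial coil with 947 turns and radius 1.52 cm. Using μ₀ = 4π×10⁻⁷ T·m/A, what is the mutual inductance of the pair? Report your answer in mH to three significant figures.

M ≈ 0.890 mH

The outer solenoid produces a uniform field B₁ = μ₀n₁I₁ across the inner coil,
so the flux linkage is N₂Φ = N₂B₁A₂ = μ₀n₁N₂A₂·I₁, giving M = μ₀n₁N₂A₂.
A₂ = πr² = π(1.520×10^-2 m)² = 7.258×10^-4 m².
M = (4π×10⁻⁷)(1030)(947)(7.258×10^-4) = 8.897×10^-4 H.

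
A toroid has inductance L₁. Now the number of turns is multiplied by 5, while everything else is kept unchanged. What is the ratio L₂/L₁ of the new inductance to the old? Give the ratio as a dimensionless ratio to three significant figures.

L₂/L₁ = 25.0

For a toroid, L ∝ μᵣN²A/R.
L₂/L₁ = (5)^2 = 25.0.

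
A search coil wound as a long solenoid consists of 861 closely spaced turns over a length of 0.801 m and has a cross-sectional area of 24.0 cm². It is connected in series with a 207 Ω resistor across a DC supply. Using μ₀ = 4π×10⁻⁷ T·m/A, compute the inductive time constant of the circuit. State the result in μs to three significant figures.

A = 24.0 cm² = 2.400×10^-3 m².
L = μ₀N²A/ℓ = (4π×10⁻⁷)(861)²(2.400×10^-3)/(0.801) = 2.791×10^-3 H.
τ = L/R = (2.791×10^-3)/(207) = 1.348×10^-5 s.

τ ≈ 13.5 μs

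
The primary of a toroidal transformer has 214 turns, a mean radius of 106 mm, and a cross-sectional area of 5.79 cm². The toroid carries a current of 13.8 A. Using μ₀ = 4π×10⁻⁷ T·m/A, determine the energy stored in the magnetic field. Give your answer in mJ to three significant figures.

U ≈ 4.76 mJ

L = μ₀N²A/(2πR) = (4π×10⁻⁷)(214)²(5.790×10^-4)/(2π×0.106) = 5.003×10^-5 H.
U = ½LI² = ½(5.003×10^-5)(13.8)² = 4.764×10^-3 J.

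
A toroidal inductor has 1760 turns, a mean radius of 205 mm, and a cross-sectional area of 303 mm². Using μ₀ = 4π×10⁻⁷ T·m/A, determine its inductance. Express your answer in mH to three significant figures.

L ≈ 0.916 mH

For a thin toroid, L = μ₀N²A/(2πR).
L = (4π×10⁻⁷)(1760)²(3.030×10^-4) / (2π×0.205 m) = 9.157×10^-4 H.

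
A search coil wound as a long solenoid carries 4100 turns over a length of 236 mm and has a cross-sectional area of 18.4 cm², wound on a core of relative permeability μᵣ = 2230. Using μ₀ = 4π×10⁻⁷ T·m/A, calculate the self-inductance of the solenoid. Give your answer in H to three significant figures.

A = 18.4 cm² = 1.840×10^-3 m².
For a long solenoid, L = μ₀μᵣN²A/ℓ.
L = (4π×10⁻⁷)(2230)(4100)²(1.840×10^-3)/(0.236 m) = 367.3 H.

L ≈ 367 H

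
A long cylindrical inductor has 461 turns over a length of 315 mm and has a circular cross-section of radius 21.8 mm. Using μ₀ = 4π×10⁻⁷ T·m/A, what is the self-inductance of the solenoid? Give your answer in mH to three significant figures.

A = πr² = π(2.180×10^-2 m)² = 1.493×10^-3 m².
For a long solenoid, L = μ₀N²A/ℓ.
L = (4π×10⁻⁷)(461)²(1.493×10^-3)/(0.315 m) = 1.266×10^-3 H.

L ≈ 1.27 mH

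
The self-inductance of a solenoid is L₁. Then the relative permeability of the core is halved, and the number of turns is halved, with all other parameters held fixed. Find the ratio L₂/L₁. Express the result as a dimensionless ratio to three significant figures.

For a solenoid, L ∝ μᵣN²A/ℓ.
L₂/L₁ = (0.5) × (0.5)^2 = 0.125.

L₂/L₁ = 0.125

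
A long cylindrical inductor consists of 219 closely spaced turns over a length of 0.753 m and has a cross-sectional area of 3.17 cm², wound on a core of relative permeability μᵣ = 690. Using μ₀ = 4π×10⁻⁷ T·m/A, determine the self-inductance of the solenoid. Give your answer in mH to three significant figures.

L ≈ 17.5 mH

A = 3.17 cm² = 3.170×10^-4 m².
For a long solenoid, L = μ₀μᵣN²A/ℓ.
L = (4π×10⁻⁷)(690)(219)²(3.170×10^-4)/(0.753 m) = 1.751×10^-2 H.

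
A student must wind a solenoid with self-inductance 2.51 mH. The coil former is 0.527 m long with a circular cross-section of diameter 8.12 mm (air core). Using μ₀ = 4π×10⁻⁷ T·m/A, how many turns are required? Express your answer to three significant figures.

A = π(d/2)² = π(4.060×10^-3 m)² = 5.178×10^-5 m².
From L = μ₀N²A/ℓ, N = √(Lℓ / (μ₀A)).
N = √[(2.510×10^-3)(0.527) / ((4π×10⁻⁷)×5.178×10^-5)] = √(2.033×10^7) ≈ 4508.5.

N ≈ 4510 turns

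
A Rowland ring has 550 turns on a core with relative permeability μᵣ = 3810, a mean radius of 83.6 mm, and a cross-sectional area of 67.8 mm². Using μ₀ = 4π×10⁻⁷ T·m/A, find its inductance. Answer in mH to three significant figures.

For a thin toroid, L = μ₀μᵣN²A/(2πR).
L = (4π×10⁻⁷)(3810)(550)²(6.780×10^-5) / (2π×8.360×10^-2 m) = 0.1869 H.

L ≈ 187 mH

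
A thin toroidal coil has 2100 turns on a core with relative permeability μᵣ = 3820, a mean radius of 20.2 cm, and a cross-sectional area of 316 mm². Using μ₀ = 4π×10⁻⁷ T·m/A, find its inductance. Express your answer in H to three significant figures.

L ≈ 5.27 H

For a thin toroid, L = μ₀μᵣN²A/(2πR).
L = (4π×10⁻⁷)(3820)(2100)²(3.160×10^-4) / (2π×0.202 m) = 5.271 H.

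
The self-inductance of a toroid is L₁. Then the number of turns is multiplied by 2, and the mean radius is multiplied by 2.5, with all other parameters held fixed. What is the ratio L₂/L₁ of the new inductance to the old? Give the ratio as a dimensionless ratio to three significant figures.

L₂/L₁ = 1.60

For a toroid, L ∝ μᵣN²A/R.
L₂/L₁ = (2)^2 × (2.5)^-1 = 1.60.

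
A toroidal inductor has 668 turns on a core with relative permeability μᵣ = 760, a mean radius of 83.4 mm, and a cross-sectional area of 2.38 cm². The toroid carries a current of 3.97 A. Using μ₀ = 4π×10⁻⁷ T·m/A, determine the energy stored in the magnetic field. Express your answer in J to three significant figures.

U ≈ 1.53 J

L = μ₀μᵣN²A/(2πR) = (4π×10⁻⁷)(760)(668)²(2.380×10^-4)/(2π×8.340×10^-2) = 0.1936 H.
U = ½LI² = ½(0.1936)(3.97)² = 1.525 J.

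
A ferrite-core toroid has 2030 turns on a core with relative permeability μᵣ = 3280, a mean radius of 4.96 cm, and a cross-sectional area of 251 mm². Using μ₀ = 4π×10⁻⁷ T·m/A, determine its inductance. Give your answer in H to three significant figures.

L ≈ 13.7 H

For a thin toroid, L = μ₀μᵣN²A/(2πR).
L = (4π×10⁻⁷)(3280)(2030)²(2.510×10^-4) / (2π×4.960×10^-2 m) = 13.68 H.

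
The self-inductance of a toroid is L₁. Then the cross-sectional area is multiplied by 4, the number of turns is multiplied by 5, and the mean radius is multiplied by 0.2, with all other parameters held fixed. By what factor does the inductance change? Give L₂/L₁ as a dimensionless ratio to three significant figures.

L₂/L₁ = 500

For a toroid, L ∝ μᵣN²A/R.
L₂/L₁ = (4) × (5)^2 × (0.2)^-1 = 500.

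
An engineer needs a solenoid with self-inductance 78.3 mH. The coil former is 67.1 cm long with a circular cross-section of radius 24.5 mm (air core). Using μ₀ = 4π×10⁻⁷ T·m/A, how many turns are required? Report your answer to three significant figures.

N ≈ 4710 turns

A = πr² = π(2.450×10^-2 m)² = 1.886×10^-3 m².
From L = μ₀N²A/ℓ, N = √(Lℓ / (μ₀A)).
N = √[(7.830×10^-2)(0.671) / ((4π×10⁻⁷)×1.886×10^-3)] = √(2.217×10^7) ≈ 4708.6.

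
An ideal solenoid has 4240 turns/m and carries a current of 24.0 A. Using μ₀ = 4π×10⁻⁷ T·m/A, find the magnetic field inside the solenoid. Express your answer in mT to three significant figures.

Inside a long solenoid, B = μ₀nI.
B = (4π×10⁻⁷)(4.240×10^3 m⁻¹)(24.0 A) = 0.1279 T.

B ≈ 128 mT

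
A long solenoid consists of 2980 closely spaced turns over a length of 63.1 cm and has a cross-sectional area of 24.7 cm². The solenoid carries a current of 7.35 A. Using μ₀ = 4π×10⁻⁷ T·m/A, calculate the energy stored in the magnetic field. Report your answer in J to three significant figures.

U ≈ 1.18 J

A = 24.7 cm² = 2.470×10^-3 m².
L = μ₀N²A/ℓ = (4π×10⁻⁷)(2980)²(2.470×10^-3)/(0.631) = 4.368×10^-2 H.
U = ½LI² = ½(4.368×10^-2)(7.35)² = 1.18 J.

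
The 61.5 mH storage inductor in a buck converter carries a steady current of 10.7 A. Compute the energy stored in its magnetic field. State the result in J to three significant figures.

U ≈ 3.52 J

Stored magnetic energy: U = ½LI².
U = ½(6.150×10^-2 H)(10.7 A)² = 3.521 J.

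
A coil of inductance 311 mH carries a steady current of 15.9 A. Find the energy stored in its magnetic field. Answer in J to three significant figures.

Stored magnetic energy: U = ½LI².
U = ½(0.311 H)(15.9 A)² = 39.31 J.

U ≈ 39.3 J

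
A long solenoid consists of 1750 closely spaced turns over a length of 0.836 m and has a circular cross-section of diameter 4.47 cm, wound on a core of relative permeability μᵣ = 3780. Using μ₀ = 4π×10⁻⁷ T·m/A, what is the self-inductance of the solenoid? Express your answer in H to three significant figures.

A = π(d/2)² = π(2.235×10^-2 m)² = 1.569×10^-3 m².
For a long solenoid, L = μ₀μᵣN²A/ℓ.
L = (4π×10⁻⁷)(3780)(1750)²(1.569×10^-3)/(0.836 m) = 27.31 H.

L ≈ 27.3 H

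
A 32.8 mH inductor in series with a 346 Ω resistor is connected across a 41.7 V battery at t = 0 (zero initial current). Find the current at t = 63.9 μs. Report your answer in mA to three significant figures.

τ = L/R = 3.280×10^-2/346 = 9.480×10^-5 s; final current I_∞ = ε/R = 41.7/346 = 0.1205 A.
I(t) = I_∞(1 − e^(−t/τ)) with t/τ = 0.674.
I = (0.1205)(1 − e^(−0.674)) = 5.910×10^-2 A.

I ≈ 59.1 mA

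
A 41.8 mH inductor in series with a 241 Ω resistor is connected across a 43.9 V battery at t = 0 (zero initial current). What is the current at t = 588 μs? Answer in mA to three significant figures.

I ≈ 176 mA

τ = L/R = 4.180×10^-2/241 = 1.734×10^-4 s; final current I_∞ = ε/R = 43.9/241 = 0.1822 A.
I(t) = I_∞(1 − e^(−t/τ)) with t/τ = 3.390.
I = (0.1822)(1 − e^(−3.390)) = 0.176 A.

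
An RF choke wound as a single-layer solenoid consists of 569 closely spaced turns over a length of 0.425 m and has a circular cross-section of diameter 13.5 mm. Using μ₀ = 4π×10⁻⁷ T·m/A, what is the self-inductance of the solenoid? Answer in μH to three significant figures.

L ≈ 137 μH

A = π(d/2)² = π(6.750×10^-3 m)² = 1.431×10^-4 m².
For a long solenoid, L = μ₀N²A/ℓ.
L = (4π×10⁻⁷)(569)²(1.431×10^-4)/(0.425 m) = 1.370×10^-4 H.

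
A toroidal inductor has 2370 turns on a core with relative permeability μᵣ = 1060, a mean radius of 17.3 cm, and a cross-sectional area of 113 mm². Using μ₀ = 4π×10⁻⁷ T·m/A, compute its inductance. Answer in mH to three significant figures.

For a thin toroid, L = μ₀μᵣN²A/(2πR).
L = (4π×10⁻⁷)(1060)(2370)²(1.130×10^-4) / (2π×0.173 m) = 0.7778 H.

L ≈ 778 mH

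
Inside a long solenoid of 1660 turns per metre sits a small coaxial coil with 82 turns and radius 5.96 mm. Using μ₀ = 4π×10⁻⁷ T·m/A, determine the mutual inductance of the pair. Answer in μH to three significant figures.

The outer solenoid produces a uniform field B₁ = μ₀n₁I₁ across the inner coil,
so the flux linkage is N₂Φ = N₂B₁A₂ = μ₀n₁N₂A₂·I₁, giving M = μ₀n₁N₂A₂.
A₂ = πr² = π(5.960×10^-3 m)² = 1.116×10^-4 m².
M = (4π×10⁻⁷)(1660)(82)(1.116×10^-4) = 1.909×10^-5 H.

M ≈ 19.1 μH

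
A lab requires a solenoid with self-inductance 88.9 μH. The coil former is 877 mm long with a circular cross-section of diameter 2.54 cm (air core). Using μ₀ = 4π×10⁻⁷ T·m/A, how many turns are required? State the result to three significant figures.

N ≈ 350 turns

A = π(d/2)² = π(1.270×10^-2 m)² = 5.067×10^-4 m².
From L = μ₀N²A/ℓ, N = √(Lℓ / (μ₀A)).
N = √[(8.890×10^-5)(0.877) / ((4π×10⁻⁷)×5.067×10^-4)] = √(1.224×10^5) ≈ 349.9.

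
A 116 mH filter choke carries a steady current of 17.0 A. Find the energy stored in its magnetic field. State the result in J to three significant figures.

U ≈ 16.8 J

Stored magnetic energy: U = ½LI².
U = ½(0.116 H)(17.0 A)² = 16.76 J.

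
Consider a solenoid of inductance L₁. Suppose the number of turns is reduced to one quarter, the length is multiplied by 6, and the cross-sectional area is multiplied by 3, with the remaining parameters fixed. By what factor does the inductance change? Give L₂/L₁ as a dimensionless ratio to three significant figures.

L₂/L₁ = 0.0313

For a solenoid, L ∝ μᵣN²A/ℓ.
L₂/L₁ = (0.25)^2 × (6)^-1 × (3) = 0.0313.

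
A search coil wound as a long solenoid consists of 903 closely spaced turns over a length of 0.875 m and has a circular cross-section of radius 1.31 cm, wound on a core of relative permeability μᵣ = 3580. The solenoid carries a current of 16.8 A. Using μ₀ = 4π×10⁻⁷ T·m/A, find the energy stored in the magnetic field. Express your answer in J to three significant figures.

U ≈ 319 J

A = πr² = π(1.310×10^-2 m)² = 5.391×10^-4 m².
L = μ₀μᵣN²A/ℓ = (4π×10⁻⁷)(3580)(903)²(5.391×10^-4)/(0.875) = 2.26 H.
U = ½LI² = ½(2.26)(16.8)² = 319 J.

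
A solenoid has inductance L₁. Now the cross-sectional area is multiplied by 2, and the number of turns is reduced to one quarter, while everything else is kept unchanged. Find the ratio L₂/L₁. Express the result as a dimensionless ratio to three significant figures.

For a solenoid, L ∝ μᵣN²A/ℓ.
L₂/L₁ = (2) × (0.25)^2 = 0.125.

L₂/L₁ = 0.125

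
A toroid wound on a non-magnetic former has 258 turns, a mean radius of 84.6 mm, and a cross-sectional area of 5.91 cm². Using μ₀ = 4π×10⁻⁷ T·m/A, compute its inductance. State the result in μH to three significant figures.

For a thin toroid, L = μ₀N²A/(2πR).
L = (4π×10⁻⁷)(258)²(5.910×10^-4) / (2π×8.460×10^-2 m) = 9.300×10^-5 H.

L ≈ 93.0 μH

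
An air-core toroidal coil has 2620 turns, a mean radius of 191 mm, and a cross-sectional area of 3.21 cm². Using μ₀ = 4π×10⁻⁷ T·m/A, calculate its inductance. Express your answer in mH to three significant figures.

L ≈ 2.31 mH

For a thin toroid, L = μ₀N²A/(2πR).
L = (4π×10⁻⁷)(2620)²(3.210×10^-4) / (2π×0.191 m) = 2.307×10^-3 H.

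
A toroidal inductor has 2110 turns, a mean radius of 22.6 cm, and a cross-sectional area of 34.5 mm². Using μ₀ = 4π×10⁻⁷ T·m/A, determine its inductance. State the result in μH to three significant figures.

L ≈ 136 μH

For a thin toroid, L = μ₀N²A/(2πR).
L = (4π×10⁻⁷)(2110)²(3.450×10^-5) / (2π×0.226 m) = 1.359×10^-4 H.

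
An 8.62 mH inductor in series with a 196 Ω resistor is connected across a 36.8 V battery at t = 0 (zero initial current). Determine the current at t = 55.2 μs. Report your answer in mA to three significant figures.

I ≈ 134 mA

τ = L/R = 8.620×10^-3/196 = 4.398×10^-5 s; final current I_∞ = ε/R = 36.8/196 = 0.1878 A.
I(t) = I_∞(1 − e^(−t/τ)) with t/τ = 1.255.
I = (0.1878)(1 − e^(−1.255)) = 0.1342 A.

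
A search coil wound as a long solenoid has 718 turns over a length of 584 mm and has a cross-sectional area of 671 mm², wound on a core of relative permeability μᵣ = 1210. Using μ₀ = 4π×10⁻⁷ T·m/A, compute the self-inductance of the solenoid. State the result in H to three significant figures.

A = 671 mm² = 6.710×10^-4 m².
For a long solenoid, L = μ₀μᵣN²A/ℓ.
L = (4π×10⁻⁷)(1210)(718)²(6.710×10^-4)/(0.584 m) = 0.9006 H.

L ≈ 0.901 H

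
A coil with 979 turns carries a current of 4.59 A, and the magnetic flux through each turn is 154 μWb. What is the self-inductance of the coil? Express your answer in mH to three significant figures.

Self-inductance is defined by L = NΦ_B/I (flux linkage over current).
L = (979)(1.540×10^-4 Wb)/(4.59 A) = 3.2847×10^-2 H.

L ≈ 32.8 mH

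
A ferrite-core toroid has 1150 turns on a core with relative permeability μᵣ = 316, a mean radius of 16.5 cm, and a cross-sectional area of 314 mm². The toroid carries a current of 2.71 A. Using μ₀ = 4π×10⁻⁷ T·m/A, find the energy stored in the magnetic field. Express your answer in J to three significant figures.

U ≈ 0.584 J

L = μ₀μᵣN²A/(2πR) = (4π×10⁻⁷)(316)(1150)²(3.140×10^-4)/(2π×0.165) = 0.1591 H.
U = ½LI² = ½(0.1591)(2.71)² = 0.5841 J.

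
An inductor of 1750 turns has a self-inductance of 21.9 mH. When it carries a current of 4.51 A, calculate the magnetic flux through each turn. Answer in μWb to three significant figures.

Φ_B ≈ 56.4 μWb

From L = NΦ_B/I, the flux per turn is Φ_B = LI/N.
Φ_B = (2.190×10^-2 H)(4.51 A)/1750 = 5.644×10^-5 Wb.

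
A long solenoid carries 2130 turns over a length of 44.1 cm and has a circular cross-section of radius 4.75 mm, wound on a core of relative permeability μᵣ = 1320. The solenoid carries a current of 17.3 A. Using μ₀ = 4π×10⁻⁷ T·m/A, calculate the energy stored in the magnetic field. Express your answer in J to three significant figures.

A = πr² = π(4.750×10^-3 m)² = 7.088×10^-5 m².
L = μ₀μᵣN²A/ℓ = (4π×10⁻⁷)(1320)(2130)²(7.088×10^-5)/(0.441) = 1.21 H.
U = ½LI² = ½(1.21)(17.3)² = 181 J.

U ≈ 181 J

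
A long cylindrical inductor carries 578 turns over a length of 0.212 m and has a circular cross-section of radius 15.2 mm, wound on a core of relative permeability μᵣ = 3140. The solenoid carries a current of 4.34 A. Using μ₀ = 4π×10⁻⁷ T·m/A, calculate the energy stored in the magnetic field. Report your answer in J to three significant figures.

A = πr² = π(1.520×10^-2 m)² = 7.258×10^-4 m².
L = μ₀μᵣN²A/ℓ = (4π×10⁻⁷)(3140)(578)²(7.258×10^-4)/(0.212) = 4.513 H.
U = ½LI² = ½(4.513)(4.34)² = 42.51 J.

U ≈ 42.5 J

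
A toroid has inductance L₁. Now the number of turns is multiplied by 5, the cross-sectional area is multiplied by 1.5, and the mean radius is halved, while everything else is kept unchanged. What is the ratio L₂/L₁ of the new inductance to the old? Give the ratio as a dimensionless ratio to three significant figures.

L₂/L₁ = 75.0

For a toroid, L ∝ μᵣN²A/R.
L₂/L₁ = (5)^2 × (1.5) × (0.5)^-1 = 75.0.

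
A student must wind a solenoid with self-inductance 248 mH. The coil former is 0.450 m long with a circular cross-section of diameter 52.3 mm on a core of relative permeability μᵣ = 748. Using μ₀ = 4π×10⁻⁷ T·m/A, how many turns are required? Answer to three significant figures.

A = π(d/2)² = π(2.615×10^-2 m)² = 2.148×10^-3 m².
From L = μ₀μᵣN²A/ℓ, N = √(Lℓ / (μ₀μᵣA)).
N = √[(0.248)(0.45) / ((4π×10⁻⁷)(748)×2.148×10^-3)] = √(5.527×10^4) ≈ 235.1.

N ≈ 235 turns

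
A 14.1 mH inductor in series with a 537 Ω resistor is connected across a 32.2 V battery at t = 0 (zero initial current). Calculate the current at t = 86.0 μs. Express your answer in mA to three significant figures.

τ = L/R = 1.410×10^-2/537 = 2.626×10^-5 s; final current I_∞ = ε/R = 32.2/537 = 5.996×10^-2 A.
I(t) = I_∞(1 − e^(−t/τ)) with t/τ = 3.275.
I = (5.996×10^-2)(1 − e^(−3.275)) = 5.770×10^-2 A.

I ≈ 57.7 mA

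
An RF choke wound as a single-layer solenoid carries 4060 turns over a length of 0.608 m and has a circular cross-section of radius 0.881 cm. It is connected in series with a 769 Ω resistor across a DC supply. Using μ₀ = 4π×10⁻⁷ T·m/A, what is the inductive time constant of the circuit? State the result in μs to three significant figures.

τ ≈ 10.8 μs

A = πr² = π(8.810×10^-3 m)² = 2.438×10^-4 m².
L = μ₀N²A/ℓ = (4π×10⁻⁷)(4060)²(2.438×10^-4)/(0.608) = 8.307×10^-3 H.
τ = L/R = (8.307×10^-3)/(769) = 1.080×10^-5 s.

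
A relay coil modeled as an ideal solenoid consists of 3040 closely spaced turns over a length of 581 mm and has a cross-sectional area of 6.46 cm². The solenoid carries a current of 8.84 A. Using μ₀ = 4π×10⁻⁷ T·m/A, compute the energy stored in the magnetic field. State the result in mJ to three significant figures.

U ≈ 505 mJ

A = 6.46 cm² = 6.460×10^-4 m².
L = μ₀N²A/ℓ = (4π×10⁻⁷)(3040)²(6.460×10^-4)/(0.581) = 1.291×10^-2 H.
U = ½LI² = ½(1.291×10^-2)(8.84)² = 0.5045 J.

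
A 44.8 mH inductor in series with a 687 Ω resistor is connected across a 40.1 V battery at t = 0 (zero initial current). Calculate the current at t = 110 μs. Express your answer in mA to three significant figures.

I ≈ 47.6 mA

τ = L/R = 4.480×10^-2/687 = 6.521×10^-5 s; final current I_∞ = ε/R = 40.1/687 = 5.837×10^-2 A.
I(t) = I_∞(1 − e^(−t/τ)) with t/τ = 1.687.
I = (5.837×10^-2)(1 − e^(−1.687)) = 4.757×10^-2 A.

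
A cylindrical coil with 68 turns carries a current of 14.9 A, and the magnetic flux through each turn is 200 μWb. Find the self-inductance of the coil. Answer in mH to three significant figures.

L ≈ 0.913 mH

Self-inductance is defined by L = NΦ_B/I (flux linkage over current).
L = (68)(2.000×10^-4 Wb)/(14.9 A) = 9.128×10^-4 H.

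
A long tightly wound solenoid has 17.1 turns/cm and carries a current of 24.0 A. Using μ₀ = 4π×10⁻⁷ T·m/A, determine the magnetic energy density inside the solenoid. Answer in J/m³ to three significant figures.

u ≈ 1060 J/m³

B = μ₀nI = (4π×10⁻⁷)(1.710×10^3)(24.0) = 5.157×10^-2 T.
u = B²/(2μ₀) = (5.157×10^-2)²/(2×4π×10⁻⁷) = 1.058×10^3 J/m³.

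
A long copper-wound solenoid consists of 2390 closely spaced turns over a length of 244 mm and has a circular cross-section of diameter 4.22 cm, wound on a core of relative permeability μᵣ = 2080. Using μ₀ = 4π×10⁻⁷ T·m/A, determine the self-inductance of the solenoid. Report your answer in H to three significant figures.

A = π(d/2)² = π(2.110×10^-2 m)² = 1.399×10^-3 m².
For a long solenoid, L = μ₀μᵣN²A/ℓ.
L = (4π×10⁻⁷)(2080)(2390)²(1.399×10^-3)/(0.244 m) = 85.58 H.

L ≈ 85.6 H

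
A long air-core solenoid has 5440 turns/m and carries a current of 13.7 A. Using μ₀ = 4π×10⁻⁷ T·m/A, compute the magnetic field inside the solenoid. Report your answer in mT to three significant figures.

Inside a long solenoid, B = μ₀nI.
B = (4π×10⁻⁷)(5.440×10^3 m⁻¹)(13.7 A) = 9.365×10^-2 T.

B ≈ 93.7 mT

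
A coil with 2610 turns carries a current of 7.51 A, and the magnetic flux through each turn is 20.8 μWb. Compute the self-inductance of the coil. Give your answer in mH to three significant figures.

L ≈ 7.23 mH

Self-inductance is defined by L = NΦ_B/I (flux linkage over current).
L = (2610)(2.080×10^-5 Wb)/(7.51 A) = 7.229×10^-3 H.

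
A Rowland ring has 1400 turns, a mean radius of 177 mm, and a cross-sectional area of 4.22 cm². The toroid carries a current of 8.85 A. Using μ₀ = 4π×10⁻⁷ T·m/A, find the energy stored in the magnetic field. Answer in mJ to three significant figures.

L = μ₀N²A/(2πR) = (4π×10⁻⁷)(1400)²(4.220×10^-4)/(2π×0.177) = 9.346×10^-4 H.
U = ½LI² = ½(9.346×10^-4)(8.85)² = 3.660×10^-2 J.

U ≈ 36.6 mJ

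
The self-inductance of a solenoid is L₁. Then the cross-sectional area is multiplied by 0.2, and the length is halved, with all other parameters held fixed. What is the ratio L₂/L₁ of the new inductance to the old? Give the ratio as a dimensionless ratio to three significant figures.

L₂/L₁ = 0.400

For a solenoid, L ∝ μᵣN²A/ℓ.
L₂/L₁ = (0.2) × (0.5)^-1 = 0.400.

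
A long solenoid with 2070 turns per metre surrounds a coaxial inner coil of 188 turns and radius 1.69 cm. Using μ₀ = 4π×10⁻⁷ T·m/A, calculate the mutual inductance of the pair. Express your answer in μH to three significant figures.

M ≈ 439 μH

The outer solenoid produces a uniform field B₁ = μ₀n₁I₁ across the inner coil,
so the flux linkage is N₂Φ = N₂B₁A₂ = μ₀n₁N₂A₂·I₁, giving M = μ₀n₁N₂A₂.
A₂ = πr² = π(1.690×10^-2 m)² = 8.973×10^-4 m².
M = (4π×10⁻⁷)(2070)(188)(8.973×10^-4) = 4.388×10^-4 H.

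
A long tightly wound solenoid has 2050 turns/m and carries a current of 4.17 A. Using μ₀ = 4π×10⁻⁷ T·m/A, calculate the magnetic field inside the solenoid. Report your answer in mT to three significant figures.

Inside a long solenoid, B = μ₀nI.
B = (4π×10⁻⁷)(2.050×10^3 m⁻¹)(4.17 A) = 1.074×10^-2 T.

B ≈ 10.7 mT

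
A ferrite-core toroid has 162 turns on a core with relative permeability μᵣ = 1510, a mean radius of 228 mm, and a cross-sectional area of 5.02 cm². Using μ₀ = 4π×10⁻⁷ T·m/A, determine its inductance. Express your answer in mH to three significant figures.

For a thin toroid, L = μ₀μᵣN²A/(2πR).
L = (4π×10⁻⁷)(1510)(162)²(5.020×10^-4) / (2π×0.228 m) = 1.745×10^-2 H.

L ≈ 17.5 mH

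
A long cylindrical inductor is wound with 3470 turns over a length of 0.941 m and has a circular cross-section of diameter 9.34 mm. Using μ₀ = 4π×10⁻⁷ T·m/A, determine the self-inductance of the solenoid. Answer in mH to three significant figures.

A = π(d/2)² = π(4.670×10^-3 m)² = 6.851×10^-5 m².
For a long solenoid, L = μ₀N²A/ℓ.
L = (4π×10⁻⁷)(3470)²(6.851×10^-5)/(0.941 m) = 1.102×10^-3 H.

L ≈ 1.10 mH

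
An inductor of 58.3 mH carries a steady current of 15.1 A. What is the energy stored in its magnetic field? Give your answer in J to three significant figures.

Stored magnetic energy: U = ½LI².
U = ½(5.830×10^-2 H)(15.1 A)² = 6.646 J.

U ≈ 6.65 J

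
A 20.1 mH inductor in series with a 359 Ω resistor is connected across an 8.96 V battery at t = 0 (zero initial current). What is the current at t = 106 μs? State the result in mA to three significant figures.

τ = L/R = 2.010×10^-2/359 = 5.599×10^-5 s; final current I_∞ = ε/R = 8.96/359 = 2.496×10^-2 A.
I(t) = I_∞(1 − e^(−t/τ)) with t/τ = 1.893.
I = (2.496×10^-2)(1 − e^(−1.893)) = 2.120×10^-2 A.

I ≈ 21.2 mA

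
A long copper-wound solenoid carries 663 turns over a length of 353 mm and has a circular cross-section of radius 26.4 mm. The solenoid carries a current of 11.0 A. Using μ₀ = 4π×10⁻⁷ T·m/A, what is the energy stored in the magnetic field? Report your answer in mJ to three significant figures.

A = πr² = π(2.640×10^-2 m)² = 2.190×10^-3 m².
L = μ₀N²A/ℓ = (4π×10⁻⁷)(663)²(2.190×10^-3)/(0.353) = 3.426×10^-3 H.
U = ½LI² = ½(3.426×10^-3)(11.0)² = 0.2073 J.

U ≈ 207 mJ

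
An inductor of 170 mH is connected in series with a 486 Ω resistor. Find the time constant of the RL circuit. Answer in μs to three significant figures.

τ = L/R = (0.17 H)/(486 Ω) = 3.498×10^-4 s.

τ ≈ 350 μs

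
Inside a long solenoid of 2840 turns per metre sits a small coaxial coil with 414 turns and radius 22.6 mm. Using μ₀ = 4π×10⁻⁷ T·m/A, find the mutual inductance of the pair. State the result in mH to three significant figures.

The outer solenoid produces a uniform field B₁ = μ₀n₁I₁ across the inner coil,
so the flux linkage is N₂Φ = N₂B₁A₂ = μ₀n₁N₂A₂·I₁, giving M = μ₀n₁N₂A₂.
A₂ = πr² = π(2.260×10^-2 m)² = 1.6046×10^-3 m².
M = (4π×10⁻⁷)(2840)(414)(1.6046×10^-3) = 2.371×10^-3 H.

M ≈ 2.37 mH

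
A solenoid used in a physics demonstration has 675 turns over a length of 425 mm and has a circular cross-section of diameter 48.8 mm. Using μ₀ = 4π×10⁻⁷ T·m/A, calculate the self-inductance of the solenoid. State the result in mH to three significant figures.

L ≈ 2.52 mH

A = π(d/2)² = π(2.440×10^-2 m)² = 1.870×10^-3 m².
For a long solenoid, L = μ₀N²A/ℓ.
L = (4π×10⁻⁷)(675)²(1.870×10^-3)/(0.425 m) = 2.520×10^-3 H.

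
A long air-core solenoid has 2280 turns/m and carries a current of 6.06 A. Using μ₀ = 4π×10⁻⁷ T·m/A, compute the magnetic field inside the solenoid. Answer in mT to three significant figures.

Inside a long solenoid, B = μ₀nI.
B = (4π×10⁻⁷)(2.280×10^3 m⁻¹)(6.06 A) = 1.736×10^-2 T.

B ≈ 17.4 mT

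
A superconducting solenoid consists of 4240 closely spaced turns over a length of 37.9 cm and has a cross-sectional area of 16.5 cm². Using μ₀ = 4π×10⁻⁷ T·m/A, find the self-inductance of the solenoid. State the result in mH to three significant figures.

A = 16.5 cm² = 1.650×10^-3 m².
For a long solenoid, L = μ₀N²A/ℓ.
L = (4π×10⁻⁷)(4240)²(1.650×10^-3)/(0.379 m) = 9.835×10^-2 H.

L ≈ 98.4 mH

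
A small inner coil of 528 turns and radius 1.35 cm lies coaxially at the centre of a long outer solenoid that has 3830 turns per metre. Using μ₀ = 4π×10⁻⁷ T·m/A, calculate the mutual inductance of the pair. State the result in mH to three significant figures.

M ≈ 1.45 mH

The outer solenoid produces a uniform field B₁ = μ₀n₁I₁ across the inner coil,
so the flux linkage is N₂Φ = N₂B₁A₂ = μ₀n₁N₂A₂·I₁, giving M = μ₀n₁N₂A₂.
A₂ = πr² = π(1.350×10^-2 m)² = 5.726×10^-4 m².
M = (4π×10⁻⁷)(3830)(528)(5.726×10^-4) = 1.45499×10^-3 H.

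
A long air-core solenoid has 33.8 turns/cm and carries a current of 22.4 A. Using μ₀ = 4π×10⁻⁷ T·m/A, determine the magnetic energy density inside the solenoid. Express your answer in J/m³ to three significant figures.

u ≈ 3600 J/m³

B = μ₀nI = (4π×10⁻⁷)(3.380×10^3)(22.4) = 9.514×10^-2 T.
u = B²/(2μ₀) = (9.514×10^-2)²/(2×4π×10⁻⁷) = 3.602×10^3 J/m³.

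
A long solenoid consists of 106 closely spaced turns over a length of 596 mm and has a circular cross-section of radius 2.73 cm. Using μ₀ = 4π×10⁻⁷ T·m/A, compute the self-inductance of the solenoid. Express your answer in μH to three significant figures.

L ≈ 55.5 μH

A = πr² = π(2.730×10^-2 m)² = 2.341×10^-3 m².
For a long solenoid, L = μ₀N²A/ℓ.
L = (4π×10⁻⁷)(106)²(2.341×10^-3)/(0.596 m) = 5.547×10^-5 H.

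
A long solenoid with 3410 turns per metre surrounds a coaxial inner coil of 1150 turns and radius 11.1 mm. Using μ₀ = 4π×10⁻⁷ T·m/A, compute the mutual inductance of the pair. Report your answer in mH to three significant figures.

M ≈ 1.91 mH

The outer solenoid produces a uniform field B₁ = μ₀n₁I₁ across the inner coil,
so the flux linkage is N₂Φ = N₂B₁A₂ = μ₀n₁N₂A₂·I₁, giving M = μ₀n₁N₂A₂.
A₂ = πr² = π(1.110×10^-2 m)² = 3.871×10^-4 m².
M = (4π×10⁻⁷)(3410)(1150)(3.871×10^-4) = 1.907×10^-3 H.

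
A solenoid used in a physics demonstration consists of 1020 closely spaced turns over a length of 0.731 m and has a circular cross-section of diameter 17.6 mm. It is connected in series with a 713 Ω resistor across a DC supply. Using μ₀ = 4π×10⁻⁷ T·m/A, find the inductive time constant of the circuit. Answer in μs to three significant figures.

A = π(d/2)² = π(8.800×10^-3 m)² = 2.433×10^-4 m².
L = μ₀N²A/ℓ = (4π×10⁻⁷)(1020)²(2.433×10^-4)/(0.731) = 4.351×10^-4 H.
τ = L/R = (4.351×10^-4)/(713) = 6.103×10^-7 s.

τ ≈ 0.610 μs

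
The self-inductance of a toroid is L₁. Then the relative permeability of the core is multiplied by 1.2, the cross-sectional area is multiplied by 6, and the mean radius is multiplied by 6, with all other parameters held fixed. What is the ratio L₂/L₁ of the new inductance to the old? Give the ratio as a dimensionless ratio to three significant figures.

L₂/L₁ = 1.20

For a toroid, L ∝ μᵣN²A/R.
L₂/L₁ = (1.2) × (6) × (6)^-1 = 1.20.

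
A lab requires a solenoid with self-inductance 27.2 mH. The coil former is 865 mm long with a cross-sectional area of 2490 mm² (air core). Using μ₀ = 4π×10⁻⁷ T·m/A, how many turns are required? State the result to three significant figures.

A = 2490 mm² = 2.490×10^-3 m².
From L = μ₀N²A/ℓ, N = √(Lℓ / (μ₀A)).
N = √[(2.720×10^-2)(0.865) / ((4π×10⁻⁷)×2.490×10^-3)] = √(7.519×10^6) ≈ 2742.1.

N ≈ 2740 turns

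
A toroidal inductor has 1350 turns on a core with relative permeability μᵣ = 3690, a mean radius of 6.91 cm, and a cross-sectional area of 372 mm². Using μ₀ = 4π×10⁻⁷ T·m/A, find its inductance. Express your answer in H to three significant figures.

For a thin toroid, L = μ₀μᵣN²A/(2πR).
L = (4π×10⁻⁷)(3690)(1350)²(3.720×10^-4) / (2π×6.910×10^-2 m) = 7.241 H.

L ≈ 7.24 H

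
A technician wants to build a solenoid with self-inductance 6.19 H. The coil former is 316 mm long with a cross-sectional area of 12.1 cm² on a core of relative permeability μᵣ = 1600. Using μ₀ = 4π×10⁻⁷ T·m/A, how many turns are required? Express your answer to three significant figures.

A = 12.1 cm² = 1.210×10^-3 m².
From L = μ₀μᵣN²A/ℓ, N = √(Lℓ / (μ₀μᵣA)).
N = √[(6.19)(0.316) / ((4π×10⁻⁷)(1600)×1.210×10^-3)] = √(8.040×10^5) ≈ 896.7.

N ≈ 897 turns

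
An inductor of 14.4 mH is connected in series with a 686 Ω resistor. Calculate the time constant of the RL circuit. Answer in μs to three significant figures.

τ ≈ 21.0 μs

τ = L/R = (1.440×10^-2 H)/(686 Ω) = 2.099×10^-5 s.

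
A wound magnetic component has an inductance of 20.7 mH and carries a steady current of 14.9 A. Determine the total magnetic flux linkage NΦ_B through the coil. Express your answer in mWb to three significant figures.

From L = NΦ_B/I, the flux linkage is NΦ_B = LI.
NΦ_B = (2.070×10^-2 H)(14.9 A) = 0.3084 Wb.

NΦ_B ≈ 308 mWb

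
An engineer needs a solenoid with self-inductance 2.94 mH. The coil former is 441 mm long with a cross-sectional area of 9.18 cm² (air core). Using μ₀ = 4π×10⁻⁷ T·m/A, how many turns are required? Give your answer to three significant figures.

N ≈ 1060 turns

A = 9.18 cm² = 9.180×10^-4 m².
From L = μ₀N²A/ℓ, N = √(Lℓ / (μ₀A)).
N = √[(2.940×10^-3)(0.441) / ((4π×10⁻⁷)×9.180×10^-4)] = √(1.124×10^6) ≈ 1060.1.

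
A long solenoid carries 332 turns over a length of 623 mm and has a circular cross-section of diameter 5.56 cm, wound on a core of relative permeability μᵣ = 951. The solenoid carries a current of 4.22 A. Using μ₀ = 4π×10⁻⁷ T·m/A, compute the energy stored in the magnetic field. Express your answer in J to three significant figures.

U ≈ 4.57 J

A = π(d/2)² = π(2.780×10^-2 m)² = 2.428×10^-3 m².
L = μ₀μᵣN²A/ℓ = (4π×10⁻⁷)(951)(332)²(2.428×10^-3)/(0.623) = 0.5134 H.
U = ½LI² = ½(0.5134)(4.22)² = 4.571 J.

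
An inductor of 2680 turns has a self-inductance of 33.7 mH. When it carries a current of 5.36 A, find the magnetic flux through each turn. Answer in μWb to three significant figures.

Φ_B ≈ 67.4 μWb

From L = NΦ_B/I, the flux per turn is Φ_B = LI/N.
Φ_B = (3.370×10^-2 H)(5.36 A)/2680 = 6.740×10^-5 Wb.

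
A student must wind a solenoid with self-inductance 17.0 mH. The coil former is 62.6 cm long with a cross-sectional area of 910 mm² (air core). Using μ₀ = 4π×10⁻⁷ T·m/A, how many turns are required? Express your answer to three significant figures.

A = 910 mm² = 9.100×10^-4 m².
From L = μ₀N²A/ℓ, N = √(Lℓ / (μ₀A)).
N = √[(1.700×10^-2)(0.626) / ((4π×10⁻⁷)×9.100×10^-4)] = √(9.306×10^6) ≈ 3050.6.

N ≈ 3050 turns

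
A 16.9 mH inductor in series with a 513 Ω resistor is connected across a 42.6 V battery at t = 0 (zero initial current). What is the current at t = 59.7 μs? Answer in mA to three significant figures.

I ≈ 69.5 mA

τ = L/R = 1.690×10^-2/513 = 3.294×10^-5 s; final current I_∞ = ε/R = 42.6/513 = 8.304×10^-2 A.
I(t) = I_∞(1 − e^(−t/τ)) with t/τ = 1.812.
I = (8.304×10^-2)(1 − e^(−1.812)) = 6.948×10^-2 A.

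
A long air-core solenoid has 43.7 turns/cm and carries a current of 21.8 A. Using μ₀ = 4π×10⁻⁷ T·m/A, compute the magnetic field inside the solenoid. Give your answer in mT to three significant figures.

B ≈ 120 mT

Inside a long solenoid, B = μ₀nI.
B = (4π×10⁻⁷)(4.370×10^3 m⁻¹)(21.8 A) = 0.1197 T.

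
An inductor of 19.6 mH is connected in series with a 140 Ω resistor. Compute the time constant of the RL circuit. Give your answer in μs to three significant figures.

τ ≈ 140 μs

τ = L/R = (1.960×10^-2 H)/(140 Ω) = 1.400×10^-4 s.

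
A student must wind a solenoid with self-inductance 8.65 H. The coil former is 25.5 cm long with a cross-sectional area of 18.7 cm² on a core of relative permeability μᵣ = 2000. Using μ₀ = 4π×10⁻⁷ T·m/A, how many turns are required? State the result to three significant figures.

N ≈ 685 turns

A = 18.7 cm² = 1.870×10^-3 m².
From L = μ₀μᵣN²A/ℓ, N = √(Lℓ / (μ₀μᵣA)).
N = √[(8.65)(0.255) / ((4π×10⁻⁷)(2000)×1.870×10^-3)] = √(4.693×10^5) ≈ 685.1.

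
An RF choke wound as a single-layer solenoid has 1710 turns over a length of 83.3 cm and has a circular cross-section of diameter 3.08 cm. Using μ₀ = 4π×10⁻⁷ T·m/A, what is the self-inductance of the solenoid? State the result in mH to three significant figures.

L ≈ 3.29 mH

A = π(d/2)² = π(1.540×10^-2 m)² = 7.451×10^-4 m².
For a long solenoid, L = μ₀N²A/ℓ.
L = (4π×10⁻⁷)(1710)²(7.451×10^-4)/(0.833 m) = 3.287×10^-3 H.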